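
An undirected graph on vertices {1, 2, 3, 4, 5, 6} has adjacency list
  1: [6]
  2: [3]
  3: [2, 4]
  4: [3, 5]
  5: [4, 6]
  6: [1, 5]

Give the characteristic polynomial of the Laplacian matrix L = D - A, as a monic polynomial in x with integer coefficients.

x^6 - 10x^5 + 36x^4 - 56x^3 + 35x^2 - 6x

Reading degrees in the order [1, 2, 3, 4, 5, 6] gives [1, 1, 2, 2, 2, 2]; set D = diag(1, 1, 2, 2, 2, 2) and form L = D - A. L has integer entries, so p(x) = det(xI - L) has integer coefficients. Expanding the determinant yields x^6 - 10x^5 + 36x^4 - 56x^3 + 35x^2 - 6x. Since p(0) = det(-L) = 0, x divides p(x). The largest eigenvalue, 3.7321, is at most the vertex count 6. The eigenvalues sum to 10, which equals trace(L) = 2|E|.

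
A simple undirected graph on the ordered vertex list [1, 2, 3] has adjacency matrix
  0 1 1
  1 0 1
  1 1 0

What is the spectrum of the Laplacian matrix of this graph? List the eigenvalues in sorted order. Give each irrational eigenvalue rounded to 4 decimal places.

[0, 3, 3]

Each diagonal entry of L is the vertex degree and each off-diagonal entry is -1 where an edge is present, 0 otherwise; in the order [1, 2, 3] the diagonal is [2, 2, 2]. Diagonalising L (or applying a numerical eigensolver to the 3x3 matrix) gives the spectrum above. By the matrix-tree theorem the graph has (1/3) * product of the nonzero eigenvalues = 3 spanning trees. The eigenvalues sum to 6, which equals trace(L) = 2|E|.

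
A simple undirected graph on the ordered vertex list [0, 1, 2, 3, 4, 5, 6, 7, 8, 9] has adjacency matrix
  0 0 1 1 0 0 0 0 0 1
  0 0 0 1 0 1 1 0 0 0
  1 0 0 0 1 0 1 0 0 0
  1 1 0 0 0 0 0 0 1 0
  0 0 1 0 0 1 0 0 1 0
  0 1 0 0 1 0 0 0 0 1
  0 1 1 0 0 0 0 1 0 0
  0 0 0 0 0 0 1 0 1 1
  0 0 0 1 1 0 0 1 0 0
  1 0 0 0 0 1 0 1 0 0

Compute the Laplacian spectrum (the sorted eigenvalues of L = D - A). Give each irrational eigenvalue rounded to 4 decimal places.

Each diagonal entry of L is the vertex degree and each off-diagonal entry is -1 where an edge is present, 0 otherwise; in the order [0, 1, 2, 3, 4, 5, 6, 7, 8, 9] the diagonal is [3, 3, 3, 3, 3, 3, 3, 3, 3, 3]. L is symmetric positive semidefinite, so every eigenvalue is real and nonnegative. The single zero eigenvalue shows the graph is connected. There is one zero in the spectrum, matching the 1 component.

[0, 2, 2, 2, 2, 2, 5, 5, 5, 5]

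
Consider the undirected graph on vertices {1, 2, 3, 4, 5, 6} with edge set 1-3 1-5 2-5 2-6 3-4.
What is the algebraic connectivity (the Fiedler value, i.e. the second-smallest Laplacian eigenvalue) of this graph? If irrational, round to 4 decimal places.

Reading degrees in the order [1, 2, 3, 4, 5, 6] gives [2, 2, 2, 1, 2, 1]; set D = diag(2, 2, 2, 1, 2, 1) and form L = D - A. Computing the eigenvalues of L and sorting gives [0, 0.2679, 1, 2, 3, 3.7321]. The Fiedler value lambda_2 = 0.2679 is strictly positive, so the graph is connected. By the matrix-tree theorem the graph has (1/6) * product of the nonzero eigenvalues = 1 spanning tree.

0.2679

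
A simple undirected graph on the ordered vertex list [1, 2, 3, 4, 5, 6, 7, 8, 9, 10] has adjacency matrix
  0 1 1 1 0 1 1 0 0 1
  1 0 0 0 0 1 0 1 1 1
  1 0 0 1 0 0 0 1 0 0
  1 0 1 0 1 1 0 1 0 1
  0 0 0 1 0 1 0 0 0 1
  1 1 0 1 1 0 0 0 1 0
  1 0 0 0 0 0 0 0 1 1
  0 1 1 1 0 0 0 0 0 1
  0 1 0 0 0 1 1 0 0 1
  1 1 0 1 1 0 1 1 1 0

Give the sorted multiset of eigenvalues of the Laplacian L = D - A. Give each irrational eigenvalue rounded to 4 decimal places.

Each diagonal entry of L is the vertex degree and each off-diagonal entry is -1 where an edge is present, 0 otherwise; in the order [1, 2, 3, 4, 5, 6, 7, 8, 9, 10] the diagonal is [6, 5, 3, 6, 3, 5, 3, 4, 4, 7]. The multiplicity of 0 as a Laplacian eigenvalue equals the number of connected components. The single zero eigenvalue shows the graph is connected.

[0, 2.0843, 2.4999, 3.4682, 4.2283, 4.9588, 5.9583, 6.5018, 7.7739, 8.5265]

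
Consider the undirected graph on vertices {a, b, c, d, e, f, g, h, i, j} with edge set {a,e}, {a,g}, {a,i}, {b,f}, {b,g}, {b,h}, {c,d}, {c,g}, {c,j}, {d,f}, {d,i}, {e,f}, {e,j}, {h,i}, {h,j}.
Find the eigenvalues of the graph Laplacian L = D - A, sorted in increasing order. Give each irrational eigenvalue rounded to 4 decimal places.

[0, 2, 2, 2, 2, 2, 5, 5, 5, 5]

With the vertex order [a, b, c, d, e, f, g, h, i, j], the degrees are [3, 3, 3, 3, 3, 3, 3, 3, 3, 3], giving D = diag(3, 3, 3, 3, 3, 3, 3, 3, 3, 3) and L = D - A. Diagonalising L (or applying a numerical eigensolver to the 10x10 matrix) gives the spectrum above. The single zero eigenvalue shows the graph is connected. The eigenvalues sum to 30, which equals trace(L) = 2|E|.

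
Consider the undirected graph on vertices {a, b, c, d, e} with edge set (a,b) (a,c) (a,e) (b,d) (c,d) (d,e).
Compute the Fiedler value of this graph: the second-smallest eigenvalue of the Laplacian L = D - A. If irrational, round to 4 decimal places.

Reading degrees in the order [a, b, c, d, e] gives [3, 2, 2, 3, 2]; set D = diag(3, 2, 2, 3, 2) and form L = D - A. The smallest Laplacian eigenvalue is always 0. The next one, lambda_2 = 2, measures how hard the graph is to disconnect: larger values mean better connectivity. By the matrix-tree theorem the graph has (1/5) * product of the nonzero eigenvalues = 12 spanning trees. The eigenvalues sum to 12, which equals trace(L) = 2|E|.

2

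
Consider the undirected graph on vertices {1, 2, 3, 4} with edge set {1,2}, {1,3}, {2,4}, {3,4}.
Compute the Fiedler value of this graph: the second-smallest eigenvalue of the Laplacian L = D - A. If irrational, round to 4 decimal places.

2

Reading degrees in the order [1, 2, 3, 4] gives [2, 2, 2, 2]; set D = diag(2, 2, 2, 2) and form L = D - A. The sorted Laplacian eigenvalues are [0, 2, 2, 4]; the algebraic connectivity is the second entry, 2. The largest eigenvalue, 4, is at most the vertex count 4.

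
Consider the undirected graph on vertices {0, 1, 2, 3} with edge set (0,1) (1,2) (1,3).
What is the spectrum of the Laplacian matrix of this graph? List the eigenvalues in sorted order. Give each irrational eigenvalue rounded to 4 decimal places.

Reading degrees in the order [0, 1, 2, 3] gives [1, 3, 1, 1]; set D = diag(1, 3, 1, 1) and form L = D - A. Since every row of L sums to 0, the all-ones vector is in the kernel and 0 is an eigenvalue. By the matrix-tree theorem the graph has (1/4) * product of the nonzero eigenvalues = 1 spanning tree.

[0, 1, 1, 4]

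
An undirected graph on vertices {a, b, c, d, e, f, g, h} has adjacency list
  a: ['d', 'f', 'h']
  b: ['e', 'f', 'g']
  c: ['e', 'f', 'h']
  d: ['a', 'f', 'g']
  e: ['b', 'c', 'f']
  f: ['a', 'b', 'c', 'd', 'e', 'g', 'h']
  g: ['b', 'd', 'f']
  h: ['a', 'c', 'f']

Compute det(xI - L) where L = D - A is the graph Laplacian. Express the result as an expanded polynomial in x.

x^8 - 28x^7 + 322x^6 - 1974x^5 + 6965x^4 - 14126x^3 + 15225x^2 - 6728x

Each diagonal entry of L is the vertex degree and each off-diagonal entry is -1 where an edge is present, 0 otherwise; in the order [a, b, c, d, e, f, g, h] the diagonal is [3, 3, 3, 3, 3, 7, 3, 3]. L has integer entries, so p(x) = det(xI - L) has integer coefficients. Expanding the determinant yields x^8 - 28x^7 + 322x^6 - 1974x^5 + 6965x^4 - 14126x^3 + 15225x^2 - 6728x. Since p(0) = det(-L) = 0, x divides p(x). The eigenvalues sum to 28, which equals trace(L) = 2|E|.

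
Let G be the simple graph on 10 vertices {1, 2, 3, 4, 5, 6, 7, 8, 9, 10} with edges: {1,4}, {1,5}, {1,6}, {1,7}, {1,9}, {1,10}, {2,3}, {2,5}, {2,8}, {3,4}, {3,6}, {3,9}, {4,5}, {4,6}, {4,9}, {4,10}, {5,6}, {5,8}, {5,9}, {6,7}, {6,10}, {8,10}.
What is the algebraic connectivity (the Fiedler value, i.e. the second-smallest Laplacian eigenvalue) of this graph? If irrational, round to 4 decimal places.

Reading degrees in the order [1, 2, 3, 4, 5, 6, 7, 8, 9, 10] gives [6, 3, 4, 6, 6, 6, 2, 3, 4, 4]; set D = diag(6, 3, 4, 6, 6, 6, 2, 3, 4, 4) and form L = D - A. The sorted Laplacian eigenvalues are [0, 1.5623, 2.4244, 2.8818, 4.1705, 4.8125, 5.6822, 7.2102, 7.3329, 7.9233]; the algebraic connectivity is the second entry, 1.5623. The largest eigenvalue, 7.9233, is at most the vertex count 10. There is one zero in the spectrum, matching the 1 component.

1.5623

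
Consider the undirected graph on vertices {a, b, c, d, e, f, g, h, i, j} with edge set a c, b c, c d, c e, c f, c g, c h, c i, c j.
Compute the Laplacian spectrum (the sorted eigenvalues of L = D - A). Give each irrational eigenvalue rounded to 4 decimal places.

[0, 1, 1, 1, 1, 1, 1, 1, 1, 10]

Reading degrees in the order [a, b, c, d, e, f, g, h, i, j] gives [1, 1, 9, 1, 1, 1, 1, 1, 1, 1]; set D = diag(1, 1, 9, 1, 1, 1, 1, 1, 1, 1) and form L = D - A. Diagonalising L (or applying a numerical eigensolver to the 10x10 matrix) gives the spectrum above. There is one zero in the spectrum, matching the 1 component.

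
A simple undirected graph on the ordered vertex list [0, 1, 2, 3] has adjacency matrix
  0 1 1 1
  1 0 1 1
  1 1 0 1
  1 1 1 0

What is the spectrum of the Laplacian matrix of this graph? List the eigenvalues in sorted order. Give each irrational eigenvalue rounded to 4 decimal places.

[0, 4, 4, 4]

Each diagonal entry of L is the vertex degree and each off-diagonal entry is -1 where an edge is present, 0 otherwise; in the order [0, 1, 2, 3] the diagonal is [3, 3, 3, 3]. L is symmetric positive semidefinite, so every eigenvalue is real and nonnegative. The single zero eigenvalue shows the graph is connected. The eigenvalues sum to 12, which equals trace(L) = 2|E|.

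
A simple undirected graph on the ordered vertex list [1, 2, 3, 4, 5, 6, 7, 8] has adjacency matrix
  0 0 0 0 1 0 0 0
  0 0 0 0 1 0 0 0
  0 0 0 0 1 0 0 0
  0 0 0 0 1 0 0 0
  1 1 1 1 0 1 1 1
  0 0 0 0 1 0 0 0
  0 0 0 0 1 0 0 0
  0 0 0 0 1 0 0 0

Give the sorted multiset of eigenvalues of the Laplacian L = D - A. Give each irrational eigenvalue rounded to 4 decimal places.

With the vertex order [1, 2, 3, 4, 5, 6, 7, 8], the degrees are [1, 1, 1, 1, 7, 1, 1, 1], giving D = diag(1, 1, 1, 1, 7, 1, 1, 1) and L = D - A. The multiplicity of 0 as a Laplacian eigenvalue equals the number of connected components.

[0, 1, 1, 1, 1, 1, 1, 8]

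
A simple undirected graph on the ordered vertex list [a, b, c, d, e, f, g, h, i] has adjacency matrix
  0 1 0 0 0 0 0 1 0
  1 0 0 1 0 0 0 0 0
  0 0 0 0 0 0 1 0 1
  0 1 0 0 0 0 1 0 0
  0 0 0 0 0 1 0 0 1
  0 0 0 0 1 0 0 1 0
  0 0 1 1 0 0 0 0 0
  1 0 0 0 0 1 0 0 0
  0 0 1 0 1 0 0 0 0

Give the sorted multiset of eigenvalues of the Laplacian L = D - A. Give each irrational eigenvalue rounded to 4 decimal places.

[0, 0.4679, 0.4679, 1.6527, 1.6527, 3, 3, 3.8794, 3.8794]

With the vertex order [a, b, c, d, e, f, g, h, i], the degrees are [2, 2, 2, 2, 2, 2, 2, 2, 2], giving D = diag(2, 2, 2, 2, 2, 2, 2, 2, 2) and L = D - A. L is symmetric positive semidefinite, so every eigenvalue is real and nonnegative. The single zero eigenvalue shows the graph is connected. By the matrix-tree theorem the graph has (1/9) * product of the nonzero eigenvalues = 9 spanning trees.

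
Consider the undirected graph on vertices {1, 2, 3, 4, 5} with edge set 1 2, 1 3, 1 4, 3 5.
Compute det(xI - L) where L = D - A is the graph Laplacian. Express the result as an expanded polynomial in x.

x^5 - 8x^4 + 20x^3 - 18x^2 + 5x

Each diagonal entry of L is the vertex degree and each off-diagonal entry is -1 where an edge is present, 0 otherwise; in the order [1, 2, 3, 4, 5] the diagonal is [3, 1, 2, 1, 1]. Computing det(xI - L) by cofactor expansion (or equivalently via sum-over-permutations) gives x^5 - 8x^4 + 20x^3 - 18x^2 + 5x. The coefficient of x^4 equals -trace(L) = -8, matching the sum of degrees. By the matrix-tree theorem the graph has (1/5) * product of the nonzero eigenvalues = 1 spanning tree.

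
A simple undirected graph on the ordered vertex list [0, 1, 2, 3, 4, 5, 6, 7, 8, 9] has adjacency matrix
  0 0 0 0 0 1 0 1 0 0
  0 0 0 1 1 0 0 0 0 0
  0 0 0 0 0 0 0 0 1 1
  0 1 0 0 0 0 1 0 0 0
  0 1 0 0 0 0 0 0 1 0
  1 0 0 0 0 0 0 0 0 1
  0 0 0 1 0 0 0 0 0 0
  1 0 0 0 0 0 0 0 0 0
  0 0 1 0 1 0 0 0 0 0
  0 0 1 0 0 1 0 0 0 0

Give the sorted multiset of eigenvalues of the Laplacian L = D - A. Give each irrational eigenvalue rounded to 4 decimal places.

[0, 0.0979, 0.3820, 0.8244, 1.3820, 2, 2.6180, 3.1756, 3.6180, 3.9021]

Each diagonal entry of L is the vertex degree and each off-diagonal entry is -1 where an edge is present, 0 otherwise; in the order [0, 1, 2, 3, 4, 5, 6, 7, 8, 9] the diagonal is [2, 2, 2, 2, 2, 2, 1, 1, 2, 2]. The multiplicity of 0 as a Laplacian eigenvalue equals the number of connected components. By the matrix-tree theorem the graph has (1/10) * product of the nonzero eigenvalues = 1 spanning tree.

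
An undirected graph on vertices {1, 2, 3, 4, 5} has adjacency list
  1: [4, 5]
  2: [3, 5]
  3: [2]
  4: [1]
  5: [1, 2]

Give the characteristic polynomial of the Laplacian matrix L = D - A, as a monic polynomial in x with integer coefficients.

With the vertex order [1, 2, 3, 4, 5], the degrees are [2, 2, 1, 1, 2], giving D = diag(2, 2, 1, 1, 2) and L = D - A. L has integer entries, so p(x) = det(xI - L) has integer coefficients. Expanding the determinant yields x^5 - 8x^4 + 21x^3 - 20x^2 + 5x. Since p(0) = det(-L) = 0, x divides p(x). The largest eigenvalue, 3.6180, is at most the vertex count 5.

x^5 - 8x^4 + 21x^3 - 20x^2 + 5x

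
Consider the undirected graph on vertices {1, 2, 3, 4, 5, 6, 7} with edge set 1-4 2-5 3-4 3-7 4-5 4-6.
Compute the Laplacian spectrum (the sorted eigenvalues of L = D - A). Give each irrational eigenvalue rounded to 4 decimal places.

Reading degrees in the order [1, 2, 3, 4, 5, 6, 7] gives [1, 1, 2, 4, 2, 1, 1]; set D = diag(1, 1, 2, 4, 2, 1, 1) and form L = D - A. The multiplicity of 0 as a Laplacian eigenvalue equals the number of connected components.

[0, 0.3820, 0.6086, 1, 2.2271, 2.6180, 5.1642]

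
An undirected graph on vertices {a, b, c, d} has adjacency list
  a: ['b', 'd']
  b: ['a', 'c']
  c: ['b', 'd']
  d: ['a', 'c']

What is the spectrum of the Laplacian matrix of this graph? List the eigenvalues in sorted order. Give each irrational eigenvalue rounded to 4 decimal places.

[0, 2, 2, 4]

Each diagonal entry of L is the vertex degree and each off-diagonal entry is -1 where an edge is present, 0 otherwise; in the order [a, b, c, d] the diagonal is [2, 2, 2, 2]. Since every row of L sums to 0, the all-ones vector is in the kernel and 0 is an eigenvalue. By the matrix-tree theorem the graph has (1/4) * product of the nonzero eigenvalues = 4 spanning trees.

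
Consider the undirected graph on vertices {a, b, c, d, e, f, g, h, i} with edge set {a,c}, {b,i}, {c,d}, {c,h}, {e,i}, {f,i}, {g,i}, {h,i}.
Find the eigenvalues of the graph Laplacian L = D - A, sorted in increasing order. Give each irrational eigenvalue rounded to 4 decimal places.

With the vertex order [a, b, c, d, e, f, g, h, i], the degrees are [1, 1, 3, 1, 1, 1, 1, 2, 5], giving D = diag(1, 1, 3, 1, 1, 1, 1, 2, 5) and L = D - A. Diagonalising L (or applying a numerical eigensolver to the 9x9 matrix) gives the spectrum above. By the matrix-tree theorem the graph has (1/9) * product of the nonzero eigenvalues = 1 spanning tree. The largest eigenvalue, 6.0615, is at most the vertex count 9.

[0, 0.2201, 1, 1, 1, 1, 1.6634, 4.0549, 6.0615]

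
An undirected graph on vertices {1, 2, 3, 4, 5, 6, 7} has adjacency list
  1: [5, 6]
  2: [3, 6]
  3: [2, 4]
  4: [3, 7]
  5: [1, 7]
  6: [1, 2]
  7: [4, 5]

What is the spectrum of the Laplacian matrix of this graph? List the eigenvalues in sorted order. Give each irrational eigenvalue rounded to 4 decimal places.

Each diagonal entry of L is the vertex degree and each off-diagonal entry is -1 where an edge is present, 0 otherwise; in the order [1, 2, 3, 4, 5, 6, 7] the diagonal is [2, 2, 2, 2, 2, 2, 2]. Diagonalising L (or applying a numerical eigensolver to the 7x7 matrix) gives the spectrum above. The largest eigenvalue, 3.8019, is at most the vertex count 7. By the matrix-tree theorem the graph has (1/7) * product of the nonzero eigenvalues = 7 spanning trees.

[0, 0.7530, 0.7530, 2.4450, 2.4450, 3.8019, 3.8019]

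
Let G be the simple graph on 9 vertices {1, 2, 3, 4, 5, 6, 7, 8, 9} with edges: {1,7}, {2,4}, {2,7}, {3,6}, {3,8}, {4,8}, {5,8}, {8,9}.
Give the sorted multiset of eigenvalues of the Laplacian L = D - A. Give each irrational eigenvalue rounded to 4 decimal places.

[0, 0.1774, 0.5242, 1, 1, 2.1609, 2.4961, 3.4670, 5.1743]

Each diagonal entry of L is the vertex degree and each off-diagonal entry is -1 where an edge is present, 0 otherwise; in the order [1, 2, 3, 4, 5, 6, 7, 8, 9] the diagonal is [1, 2, 2, 2, 1, 1, 2, 4, 1]. Diagonalising L (or applying a numerical eigensolver to the 9x9 matrix) gives the spectrum above. The largest eigenvalue, 5.1743, is at most the vertex count 9.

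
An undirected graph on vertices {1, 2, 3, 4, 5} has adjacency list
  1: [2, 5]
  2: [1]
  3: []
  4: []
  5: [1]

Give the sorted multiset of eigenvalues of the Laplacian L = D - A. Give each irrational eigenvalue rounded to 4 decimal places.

With the vertex order [1, 2, 3, 4, 5], the degrees are [2, 1, 0, 0, 1], giving D = diag(2, 1, 0, 0, 1) and L = D - A. The multiplicity of 0 as a Laplacian eigenvalue equals the number of connected components. The 3 zero eigenvalues correspond to the 3 connected components. The eigenvalues sum to 4, which equals trace(L) = 2|E|.

[0, 0, 0, 1, 3]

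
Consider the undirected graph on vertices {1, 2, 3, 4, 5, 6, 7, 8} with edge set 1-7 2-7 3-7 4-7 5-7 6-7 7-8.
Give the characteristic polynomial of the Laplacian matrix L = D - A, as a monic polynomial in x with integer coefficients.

With the vertex order [1, 2, 3, 4, 5, 6, 7, 8], the degrees are [1, 1, 1, 1, 1, 1, 7, 1], giving D = diag(1, 1, 1, 1, 1, 1, 7, 1) and L = D - A. L has integer entries, so p(x) = det(xI - L) has integer coefficients. Expanding the determinant yields x^8 - 14x^7 + 63x^6 - 140x^5 + 175x^4 - 126x^3 + 49x^2 - 8x. The coefficient of x^7 equals -trace(L) = -14, matching the sum of degrees. The largest eigenvalue, 8, is at most the vertex count 8. By the matrix-tree theorem the graph has (1/8) * product of the nonzero eigenvalues = 1 spanning tree.

x^8 - 14x^7 + 63x^6 - 140x^5 + 175x^4 - 126x^3 + 49x^2 - 8x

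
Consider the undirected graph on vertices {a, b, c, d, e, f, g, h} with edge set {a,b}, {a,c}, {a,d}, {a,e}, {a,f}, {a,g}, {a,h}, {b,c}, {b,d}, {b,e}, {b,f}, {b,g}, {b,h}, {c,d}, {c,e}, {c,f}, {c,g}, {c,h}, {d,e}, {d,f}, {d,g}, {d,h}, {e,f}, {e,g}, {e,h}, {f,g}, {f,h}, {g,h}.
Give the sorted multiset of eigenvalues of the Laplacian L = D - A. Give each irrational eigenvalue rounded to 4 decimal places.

Reading degrees in the order [a, b, c, d, e, f, g, h] gives [7, 7, 7, 7, 7, 7, 7, 7]; set D = diag(7, 7, 7, 7, 7, 7, 7, 7) and form L = D - A. Since every row of L sums to 0, the all-ones vector is in the kernel and 0 is an eigenvalue. The single zero eigenvalue shows the graph is connected. The eigenvalues sum to 56, which equals trace(L) = 2|E|.

[0, 8, 8, 8, 8, 8, 8, 8]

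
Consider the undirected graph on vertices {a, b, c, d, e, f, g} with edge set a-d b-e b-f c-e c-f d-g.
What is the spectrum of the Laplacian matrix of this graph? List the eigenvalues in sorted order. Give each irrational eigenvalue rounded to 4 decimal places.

[0, 0, 1, 2, 2, 3, 4]

Reading degrees in the order [a, b, c, d, e, f, g] gives [1, 2, 2, 2, 2, 2, 1]; set D = diag(1, 2, 2, 2, 2, 2, 1) and form L = D - A. The multiplicity of 0 as a Laplacian eigenvalue equals the number of connected components. The 2 zero eigenvalues correspond to the 2 connected components.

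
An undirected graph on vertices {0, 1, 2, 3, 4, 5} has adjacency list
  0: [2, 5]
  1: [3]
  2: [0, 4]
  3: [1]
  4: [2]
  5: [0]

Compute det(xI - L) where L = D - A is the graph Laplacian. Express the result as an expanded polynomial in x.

x^6 - 8x^5 + 22x^4 - 24x^3 + 8x^2

Each diagonal entry of L is the vertex degree and each off-diagonal entry is -1 where an edge is present, 0 otherwise; in the order [0, 1, 2, 3, 4, 5] the diagonal is [2, 1, 2, 1, 1, 1]. L has integer entries, so p(x) = det(xI - L) has integer coefficients. Expanding the determinant yields x^6 - 8x^5 + 22x^4 - 24x^3 + 8x^2. The constant term is 0 because L is singular (the all-ones vector lies in its kernel).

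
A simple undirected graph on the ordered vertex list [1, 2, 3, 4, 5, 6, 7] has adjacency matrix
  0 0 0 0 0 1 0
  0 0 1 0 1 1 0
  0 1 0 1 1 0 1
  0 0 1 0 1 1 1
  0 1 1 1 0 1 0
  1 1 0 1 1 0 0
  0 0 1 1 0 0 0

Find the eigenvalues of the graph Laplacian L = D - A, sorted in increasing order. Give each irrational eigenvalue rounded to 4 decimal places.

With the vertex order [1, 2, 3, 4, 5, 6, 7], the degrees are [1, 3, 4, 4, 4, 4, 2], giving D = diag(1, 3, 4, 4, 4, 4, 2) and L = D - A. Diagonalising L (or applying a numerical eigensolver to the 7x7 matrix) gives the spectrum above. The single zero eigenvalue shows the graph is connected.

[0, 0.8316, 1.9005, 3.6812, 4.3786, 5.3186, 5.8895]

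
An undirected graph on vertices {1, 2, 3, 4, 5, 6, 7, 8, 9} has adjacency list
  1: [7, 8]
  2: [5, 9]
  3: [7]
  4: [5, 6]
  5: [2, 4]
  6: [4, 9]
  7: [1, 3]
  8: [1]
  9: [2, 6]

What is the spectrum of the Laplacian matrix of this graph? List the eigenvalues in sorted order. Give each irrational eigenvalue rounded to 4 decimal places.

Each diagonal entry of L is the vertex degree and each off-diagonal entry is -1 where an edge is present, 0 otherwise; in the order [1, 2, 3, 4, 5, 6, 7, 8, 9] the diagonal is [2, 2, 1, 2, 2, 2, 2, 1, 2]. Since every row of L sums to 0, the all-ones vector is in the kernel and 0 is an eigenvalue. The 2 zero eigenvalues correspond to the 2 connected components. There are 2 zeros in the spectrum, matching the 2 components.

[0, 0, 0.5858, 1.3820, 1.3820, 2, 3.4142, 3.6180, 3.6180]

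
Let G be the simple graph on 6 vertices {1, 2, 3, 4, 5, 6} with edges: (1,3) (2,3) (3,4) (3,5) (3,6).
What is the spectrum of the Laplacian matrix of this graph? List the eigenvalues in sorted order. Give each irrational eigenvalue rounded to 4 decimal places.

Reading degrees in the order [1, 2, 3, 4, 5, 6] gives [1, 1, 5, 1, 1, 1]; set D = diag(1, 1, 5, 1, 1, 1) and form L = D - A. The multiplicity of 0 as a Laplacian eigenvalue equals the number of connected components. There is one zero in the spectrum, matching the 1 component.

[0, 1, 1, 1, 1, 6]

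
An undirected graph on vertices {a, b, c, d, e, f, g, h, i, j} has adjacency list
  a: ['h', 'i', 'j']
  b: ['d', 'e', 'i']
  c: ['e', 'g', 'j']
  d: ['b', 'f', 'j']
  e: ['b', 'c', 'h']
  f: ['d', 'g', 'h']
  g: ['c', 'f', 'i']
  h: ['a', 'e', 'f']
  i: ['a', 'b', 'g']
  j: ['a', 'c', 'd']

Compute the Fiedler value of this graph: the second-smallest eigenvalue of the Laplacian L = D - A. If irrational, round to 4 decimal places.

2

Reading degrees in the order [a, b, c, d, e, f, g, h, i, j] gives [3, 3, 3, 3, 3, 3, 3, 3, 3, 3]; set D = diag(3, 3, 3, 3, 3, 3, 3, 3, 3, 3) and form L = D - A. Computing the eigenvalues of L and sorting gives [0, 2, 2, 2, 2, 2, 5, 5, 5, 5]. The Fiedler value lambda_2 = 2 is strictly positive, so the graph is connected. There is one zero in the spectrum, matching the 1 component.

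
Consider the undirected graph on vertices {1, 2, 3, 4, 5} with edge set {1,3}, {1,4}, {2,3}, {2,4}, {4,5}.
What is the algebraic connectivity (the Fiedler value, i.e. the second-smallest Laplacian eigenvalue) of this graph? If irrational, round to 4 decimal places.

0.8299

Each diagonal entry of L is the vertex degree and each off-diagonal entry is -1 where an edge is present, 0 otherwise; in the order [1, 2, 3, 4, 5] the diagonal is [2, 2, 2, 3, 1]. The smallest Laplacian eigenvalue is always 0. The next one, lambda_2 = 0.8299, measures how hard the graph is to disconnect: larger values mean better connectivity. There is one zero in the spectrum, matching the 1 component.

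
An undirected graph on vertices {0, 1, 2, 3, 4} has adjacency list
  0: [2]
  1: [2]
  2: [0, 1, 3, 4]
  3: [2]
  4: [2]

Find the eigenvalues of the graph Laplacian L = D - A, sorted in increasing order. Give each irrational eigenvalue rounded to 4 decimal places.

[0, 1, 1, 1, 5]

Each diagonal entry of L is the vertex degree and each off-diagonal entry is -1 where an edge is present, 0 otherwise; in the order [0, 1, 2, 3, 4] the diagonal is [1, 1, 4, 1, 1]. Since every row of L sums to 0, the all-ones vector is in the kernel and 0 is an eigenvalue. The single zero eigenvalue shows the graph is connected. The eigenvalues sum to 8, which equals trace(L) = 2|E|. The largest eigenvalue, 5, is at most the vertex count 5.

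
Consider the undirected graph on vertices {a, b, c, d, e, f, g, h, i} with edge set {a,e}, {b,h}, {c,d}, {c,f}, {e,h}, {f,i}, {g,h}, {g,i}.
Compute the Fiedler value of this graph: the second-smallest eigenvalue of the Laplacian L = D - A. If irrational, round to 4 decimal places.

Each diagonal entry of L is the vertex degree and each off-diagonal entry is -1 where an edge is present, 0 otherwise; in the order [a, b, c, d, e, f, g, h, i] the diagonal is [1, 1, 2, 1, 2, 2, 2, 3, 2]. The smallest Laplacian eigenvalue is always 0. The next one, lambda_2 = 0.1404, measures how hard the graph is to disconnect: larger values mean better connectivity. There is one zero in the spectrum, matching the 1 component.

0.1404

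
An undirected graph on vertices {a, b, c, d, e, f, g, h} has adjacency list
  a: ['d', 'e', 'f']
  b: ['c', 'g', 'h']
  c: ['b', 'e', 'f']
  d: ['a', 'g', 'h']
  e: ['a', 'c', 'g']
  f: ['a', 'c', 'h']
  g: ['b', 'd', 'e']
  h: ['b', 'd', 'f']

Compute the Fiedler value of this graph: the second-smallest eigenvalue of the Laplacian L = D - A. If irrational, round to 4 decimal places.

Reading degrees in the order [a, b, c, d, e, f, g, h] gives [3, 3, 3, 3, 3, 3, 3, 3]; set D = diag(3, 3, 3, 3, 3, 3, 3, 3) and form L = D - A. Computing the eigenvalues of L and sorting gives [0, 2, 2, 2, 4, 4, 4, 6]. The Fiedler value lambda_2 = 2 is strictly positive, so the graph is connected. The eigenvalues sum to 24, which equals trace(L) = 2|E|.

2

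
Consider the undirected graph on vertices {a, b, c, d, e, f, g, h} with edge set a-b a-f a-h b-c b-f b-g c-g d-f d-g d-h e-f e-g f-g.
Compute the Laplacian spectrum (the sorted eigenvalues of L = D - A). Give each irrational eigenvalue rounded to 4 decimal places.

[0, 1.2384, 1.7118, 2.6367, 3.1260, 4.8740, 6.1249, 6.2882]

Reading degrees in the order [a, b, c, d, e, f, g, h] gives [3, 4, 2, 3, 2, 5, 5, 2]; set D = diag(3, 4, 2, 3, 2, 5, 5, 2) and form L = D - A. The multiplicity of 0 as a Laplacian eigenvalue equals the number of connected components. The eigenvalues sum to 26, which equals trace(L) = 2|E|.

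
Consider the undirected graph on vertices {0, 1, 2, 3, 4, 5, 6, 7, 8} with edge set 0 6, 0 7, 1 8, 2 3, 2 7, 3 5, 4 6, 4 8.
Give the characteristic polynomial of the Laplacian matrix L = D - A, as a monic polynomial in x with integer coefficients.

Reading degrees in the order [0, 1, 2, 3, 4, 5, 6, 7, 8] gives [2, 1, 2, 2, 2, 1, 2, 2, 2]; set D = diag(2, 1, 2, 2, 2, 1, 2, 2, 2) and form L = D - A. Computing det(xI - L) by cofactor expansion (or equivalently via sum-over-permutations) gives x^9 - 16x^8 + 105x^7 - 364x^6 + 715x^5 - 792x^4 + 462x^3 - 120x^2 + 9x. The coefficient of x^8 equals -trace(L) = -16, matching the sum of degrees. By the matrix-tree theorem the graph has (1/9) * product of the nonzero eigenvalues = 1 spanning tree.

x^9 - 16x^8 + 105x^7 - 364x^6 + 715x^5 - 792x^4 + 462x^3 - 120x^2 + 9x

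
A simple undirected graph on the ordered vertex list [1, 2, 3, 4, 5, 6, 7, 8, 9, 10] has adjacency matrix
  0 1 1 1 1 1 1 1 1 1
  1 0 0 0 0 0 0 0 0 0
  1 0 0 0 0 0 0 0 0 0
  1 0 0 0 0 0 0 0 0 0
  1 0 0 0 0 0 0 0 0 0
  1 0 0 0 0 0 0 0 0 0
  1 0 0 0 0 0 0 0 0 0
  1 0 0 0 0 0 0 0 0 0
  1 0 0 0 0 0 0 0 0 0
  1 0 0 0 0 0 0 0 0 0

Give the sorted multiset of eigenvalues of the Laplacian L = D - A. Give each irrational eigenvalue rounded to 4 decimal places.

[0, 1, 1, 1, 1, 1, 1, 1, 1, 10]

With the vertex order [1, 2, 3, 4, 5, 6, 7, 8, 9, 10], the degrees are [9, 1, 1, 1, 1, 1, 1, 1, 1, 1], giving D = diag(9, 1, 1, 1, 1, 1, 1, 1, 1, 1) and L = D - A. Since every row of L sums to 0, the all-ones vector is in the kernel and 0 is an eigenvalue.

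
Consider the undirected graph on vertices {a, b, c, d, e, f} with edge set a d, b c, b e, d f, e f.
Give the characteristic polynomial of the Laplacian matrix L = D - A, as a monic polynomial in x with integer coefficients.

x^6 - 10x^5 + 36x^4 - 56x^3 + 35x^2 - 6x

With the vertex order [a, b, c, d, e, f], the degrees are [1, 2, 1, 2, 2, 2], giving D = diag(1, 2, 1, 2, 2, 2) and L = D - A. Computing det(xI - L) by cofactor expansion (or equivalently via sum-over-permutations) gives x^6 - 10x^5 + 36x^4 - 56x^3 + 35x^2 - 6x. Since p(0) = det(-L) = 0, x divides p(x). The largest eigenvalue, 3.7321, is at most the vertex count 6. By the matrix-tree theorem the graph has (1/6) * product of the nonzero eigenvalues = 1 spanning tree.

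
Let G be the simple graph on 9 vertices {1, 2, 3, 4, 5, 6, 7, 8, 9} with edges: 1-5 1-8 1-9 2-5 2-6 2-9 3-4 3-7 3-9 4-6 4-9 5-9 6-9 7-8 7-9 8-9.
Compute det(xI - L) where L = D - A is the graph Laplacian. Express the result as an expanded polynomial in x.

x^9 - 32x^8 + 428x^7 - 3136x^6 + 13786x^5 - 37232x^4 + 60276x^3 - 53424x^2 + 19845x

Reading degrees in the order [1, 2, 3, 4, 5, 6, 7, 8, 9] gives [3, 3, 3, 3, 3, 3, 3, 3, 8]; set D = diag(3, 3, 3, 3, 3, 3, 3, 3, 8) and form L = D - A. Computing det(xI - L) by cofactor expansion (or equivalently via sum-over-permutations) gives x^9 - 32x^8 + 428x^7 - 3136x^6 + 13786x^5 - 37232x^4 + 60276x^3 - 53424x^2 + 19845x. Since p(0) = det(-L) = 0, x divides p(x). There is one zero in the spectrum, matching the 1 component.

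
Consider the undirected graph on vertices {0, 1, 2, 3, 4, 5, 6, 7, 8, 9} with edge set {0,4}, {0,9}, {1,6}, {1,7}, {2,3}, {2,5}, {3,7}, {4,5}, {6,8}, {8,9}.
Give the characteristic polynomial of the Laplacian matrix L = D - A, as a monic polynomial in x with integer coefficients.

With the vertex order [0, 1, 2, 3, 4, 5, 6, 7, 8, 9], the degrees are [2, 2, 2, 2, 2, 2, 2, 2, 2, 2], giving D = diag(2, 2, 2, 2, 2, 2, 2, 2, 2, 2) and L = D - A. Computing det(xI - L) by cofactor expansion (or equivalently via sum-over-permutations) gives x^10 - 20x^9 + 170x^8 - 800x^7 + 2275x^6 - 4004x^5 + 4290x^4 - 2640x^3 + 825x^2 - 100x. The coefficient of x^9 equals -trace(L) = -20, matching the sum of degrees. There is one zero in the spectrum, matching the 1 component.

x^10 - 20x^9 + 170x^8 - 800x^7 + 2275x^6 - 4004x^5 + 4290x^4 - 2640x^3 + 825x^2 - 100x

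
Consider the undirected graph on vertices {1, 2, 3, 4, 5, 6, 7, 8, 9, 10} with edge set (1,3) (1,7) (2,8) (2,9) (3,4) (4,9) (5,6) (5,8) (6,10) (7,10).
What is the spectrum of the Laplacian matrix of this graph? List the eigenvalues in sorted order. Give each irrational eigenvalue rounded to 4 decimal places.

Each diagonal entry of L is the vertex degree and each off-diagonal entry is -1 where an edge is present, 0 otherwise; in the order [1, 2, 3, 4, 5, 6, 7, 8, 9, 10] the diagonal is [2, 2, 2, 2, 2, 2, 2, 2, 2, 2]. Since every row of L sums to 0, the all-ones vector is in the kernel and 0 is an eigenvalue. The largest eigenvalue, 4, is at most the vertex count 10.

[0, 0.3820, 0.3820, 1.3820, 1.3820, 2.6180, 2.6180, 3.6180, 3.6180, 4]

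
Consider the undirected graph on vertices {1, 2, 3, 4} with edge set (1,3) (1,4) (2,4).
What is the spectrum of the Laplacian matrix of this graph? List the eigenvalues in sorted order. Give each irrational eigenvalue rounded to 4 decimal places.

[0, 0.5858, 2, 3.4142]

Each diagonal entry of L is the vertex degree and each off-diagonal entry is -1 where an edge is present, 0 otherwise; in the order [1, 2, 3, 4] the diagonal is [2, 1, 1, 2]. The multiplicity of 0 as a Laplacian eigenvalue equals the number of connected components. By the matrix-tree theorem the graph has (1/4) * product of the nonzero eigenvalues = 1 spanning tree.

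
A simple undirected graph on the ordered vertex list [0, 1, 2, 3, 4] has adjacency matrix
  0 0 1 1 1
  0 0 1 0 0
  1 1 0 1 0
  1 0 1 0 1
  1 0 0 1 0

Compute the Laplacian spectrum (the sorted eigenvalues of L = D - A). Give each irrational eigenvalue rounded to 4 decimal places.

[0, 0.8299, 2.6889, 4, 4.4812]

Each diagonal entry of L is the vertex degree and each off-diagonal entry is -1 where an edge is present, 0 otherwise; in the order [0, 1, 2, 3, 4] the diagonal is [3, 1, 3, 3, 2]. Since every row of L sums to 0, the all-ones vector is in the kernel and 0 is an eigenvalue. The single zero eigenvalue shows the graph is connected. The largest eigenvalue, 4.4812, is at most the vertex count 5.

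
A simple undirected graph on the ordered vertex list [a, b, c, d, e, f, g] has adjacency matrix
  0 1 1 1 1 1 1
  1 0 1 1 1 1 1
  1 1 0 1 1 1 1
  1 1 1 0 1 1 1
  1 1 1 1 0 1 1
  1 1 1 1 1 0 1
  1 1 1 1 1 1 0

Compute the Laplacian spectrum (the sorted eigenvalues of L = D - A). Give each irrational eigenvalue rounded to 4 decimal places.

[0, 7, 7, 7, 7, 7, 7]

Reading degrees in the order [a, b, c, d, e, f, g] gives [6, 6, 6, 6, 6, 6, 6]; set D = diag(6, 6, 6, 6, 6, 6, 6) and form L = D - A. The multiplicity of 0 as a Laplacian eigenvalue equals the number of connected components. By the matrix-tree theorem the graph has (1/7) * product of the nonzero eigenvalues = 16807 spanning trees.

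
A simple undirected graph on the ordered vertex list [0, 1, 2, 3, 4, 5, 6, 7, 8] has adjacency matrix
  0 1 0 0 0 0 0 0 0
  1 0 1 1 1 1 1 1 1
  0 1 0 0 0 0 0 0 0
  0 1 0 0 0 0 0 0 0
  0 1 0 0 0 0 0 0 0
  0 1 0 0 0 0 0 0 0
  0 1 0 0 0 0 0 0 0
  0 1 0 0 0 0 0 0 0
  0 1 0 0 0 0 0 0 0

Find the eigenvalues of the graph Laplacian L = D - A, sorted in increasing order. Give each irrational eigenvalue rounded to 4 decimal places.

Reading degrees in the order [0, 1, 2, 3, 4, 5, 6, 7, 8] gives [1, 8, 1, 1, 1, 1, 1, 1, 1]; set D = diag(1, 8, 1, 1, 1, 1, 1, 1, 1) and form L = D - A. Since every row of L sums to 0, the all-ones vector is in the kernel and 0 is an eigenvalue. The single zero eigenvalue shows the graph is connected. By the matrix-tree theorem the graph has (1/9) * product of the nonzero eigenvalues = 1 spanning tree. The largest eigenvalue, 9, is at most the vertex count 9.

[0, 1, 1, 1, 1, 1, 1, 1, 9]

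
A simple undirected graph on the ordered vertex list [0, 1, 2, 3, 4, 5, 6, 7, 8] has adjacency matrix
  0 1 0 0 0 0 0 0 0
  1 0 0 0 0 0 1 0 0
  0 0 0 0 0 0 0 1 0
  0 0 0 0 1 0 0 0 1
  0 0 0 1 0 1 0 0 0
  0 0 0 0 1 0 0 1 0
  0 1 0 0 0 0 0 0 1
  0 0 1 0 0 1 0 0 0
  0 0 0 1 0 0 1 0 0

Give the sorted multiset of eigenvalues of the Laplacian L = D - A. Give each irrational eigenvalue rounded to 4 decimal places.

Reading degrees in the order [0, 1, 2, 3, 4, 5, 6, 7, 8] gives [1, 2, 1, 2, 2, 2, 2, 2, 2]; set D = diag(1, 2, 1, 2, 2, 2, 2, 2, 2) and form L = D - A. L is symmetric positive semidefinite, so every eigenvalue is real and nonnegative. The largest eigenvalue, 3.8794, is at most the vertex count 9. There is one zero in the spectrum, matching the 1 component.

[0, 0.1206, 0.4679, 1, 1.6527, 2.3473, 3, 3.5321, 3.8794]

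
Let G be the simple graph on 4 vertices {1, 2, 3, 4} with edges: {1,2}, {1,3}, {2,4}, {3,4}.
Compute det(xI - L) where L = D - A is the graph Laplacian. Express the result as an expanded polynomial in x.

x^4 - 8x^3 + 20x^2 - 16x

Each diagonal entry of L is the vertex degree and each off-diagonal entry is -1 where an edge is present, 0 otherwise; in the order [1, 2, 3, 4] the diagonal is [2, 2, 2, 2]. The eigenvalues of L are [0, 2, 2, 4]; the characteristic polynomial is the product of (x - lambda_i), which multiplies out to x^4 - 8x^3 + 20x^2 - 16x. The coefficient of x^3 equals -trace(L) = -8, matching the sum of degrees.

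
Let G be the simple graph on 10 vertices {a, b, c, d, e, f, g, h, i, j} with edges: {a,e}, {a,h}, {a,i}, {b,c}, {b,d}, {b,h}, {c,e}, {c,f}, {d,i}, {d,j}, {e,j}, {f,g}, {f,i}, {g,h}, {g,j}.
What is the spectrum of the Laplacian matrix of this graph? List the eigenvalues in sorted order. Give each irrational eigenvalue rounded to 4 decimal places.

Reading degrees in the order [a, b, c, d, e, f, g, h, i, j] gives [3, 3, 3, 3, 3, 3, 3, 3, 3, 3]; set D = diag(3, 3, 3, 3, 3, 3, 3, 3, 3, 3) and form L = D - A. Diagonalising L (or applying a numerical eigensolver to the 10x10 matrix) gives the spectrum above. The single zero eigenvalue shows the graph is connected. The eigenvalues sum to 30, which equals trace(L) = 2|E|.

[0, 2, 2, 2, 2, 2, 5, 5, 5, 5]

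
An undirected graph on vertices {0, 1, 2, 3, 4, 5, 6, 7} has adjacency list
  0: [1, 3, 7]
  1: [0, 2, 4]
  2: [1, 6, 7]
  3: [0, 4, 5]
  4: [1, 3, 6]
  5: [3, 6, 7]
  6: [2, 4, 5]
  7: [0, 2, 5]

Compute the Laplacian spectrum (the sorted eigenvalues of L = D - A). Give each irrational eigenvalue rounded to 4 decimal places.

[0, 2, 2, 2, 4, 4, 4, 6]

Reading degrees in the order [0, 1, 2, 3, 4, 5, 6, 7] gives [3, 3, 3, 3, 3, 3, 3, 3]; set D = diag(3, 3, 3, 3, 3, 3, 3, 3) and form L = D - A. L is symmetric positive semidefinite, so every eigenvalue is real and nonnegative. The single zero eigenvalue shows the graph is connected.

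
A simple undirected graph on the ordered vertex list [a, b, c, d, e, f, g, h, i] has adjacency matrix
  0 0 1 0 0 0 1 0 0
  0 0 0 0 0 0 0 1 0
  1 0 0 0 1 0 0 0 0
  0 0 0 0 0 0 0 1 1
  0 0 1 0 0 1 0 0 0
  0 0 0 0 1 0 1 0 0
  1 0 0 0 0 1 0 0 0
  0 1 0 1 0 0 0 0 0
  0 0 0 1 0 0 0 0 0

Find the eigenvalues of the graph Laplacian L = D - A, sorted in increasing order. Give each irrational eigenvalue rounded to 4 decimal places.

Reading degrees in the order [a, b, c, d, e, f, g, h, i] gives [2, 1, 2, 2, 2, 2, 2, 2, 1]; set D = diag(2, 1, 2, 2, 2, 2, 2, 2, 1) and form L = D - A. L is symmetric positive semidefinite, so every eigenvalue is real and nonnegative. The 2 zero eigenvalues correspond to the 2 connected components. There are 2 zeros in the spectrum, matching the 2 components. The largest eigenvalue, 3.6180, is at most the vertex count 9.

[0, 0, 0.5858, 1.3820, 1.3820, 2, 3.4142, 3.6180, 3.6180]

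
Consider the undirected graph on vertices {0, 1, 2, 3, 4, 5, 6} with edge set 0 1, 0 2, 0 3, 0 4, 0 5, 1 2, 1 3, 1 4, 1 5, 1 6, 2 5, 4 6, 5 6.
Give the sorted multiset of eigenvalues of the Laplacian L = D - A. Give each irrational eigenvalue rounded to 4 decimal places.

Each diagonal entry of L is the vertex degree and each off-diagonal entry is -1 where an edge is present, 0 otherwise; in the order [0, 1, 2, 3, 4, 5, 6] the diagonal is [5, 6, 3, 2, 3, 4, 3]. Since every row of L sums to 0, the all-ones vector is in the kernel and 0 is an eigenvalue. There is one zero in the spectrum, matching the 1 component. The largest eigenvalue, 7, is at most the vertex count 7.

[0, 1.8817, 2.4506, 3.5341, 4.8647, 6.2688, 7]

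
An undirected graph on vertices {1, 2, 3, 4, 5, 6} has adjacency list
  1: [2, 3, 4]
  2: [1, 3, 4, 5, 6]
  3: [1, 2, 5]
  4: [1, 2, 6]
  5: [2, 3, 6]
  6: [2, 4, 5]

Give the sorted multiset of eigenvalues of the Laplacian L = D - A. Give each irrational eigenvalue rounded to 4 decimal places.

With the vertex order [1, 2, 3, 4, 5, 6], the degrees are [3, 5, 3, 3, 3, 3], giving D = diag(3, 5, 3, 3, 3, 3) and L = D - A. The multiplicity of 0 as a Laplacian eigenvalue equals the number of connected components. By the matrix-tree theorem the graph has (1/6) * product of the nonzero eigenvalues = 121 spanning trees.

[0, 2.3820, 2.3820, 4.6180, 4.6180, 6]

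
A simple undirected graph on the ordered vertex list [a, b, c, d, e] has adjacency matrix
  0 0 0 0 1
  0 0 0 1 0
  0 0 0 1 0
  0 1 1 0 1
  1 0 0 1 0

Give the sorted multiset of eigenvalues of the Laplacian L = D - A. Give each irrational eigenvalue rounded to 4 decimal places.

Each diagonal entry of L is the vertex degree and each off-diagonal entry is -1 where an edge is present, 0 otherwise; in the order [a, b, c, d, e] the diagonal is [1, 1, 1, 3, 2]. The multiplicity of 0 as a Laplacian eigenvalue equals the number of connected components. By the matrix-tree theorem the graph has (1/5) * product of the nonzero eigenvalues = 1 spanning tree. The eigenvalues sum to 8, which equals trace(L) = 2|E|.

[0, 0.5188, 1, 2.3111, 4.1701]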